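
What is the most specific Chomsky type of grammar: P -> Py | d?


Left-linear: every RHS is a terminal or one nonterminal followed by a terminal
Classification: Type 3 (Regular)


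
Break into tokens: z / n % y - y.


Scan left to right, longest-match per lexeme
Tokens: ID(z), OP(/), ID(n), OP(%), ID(y), OP(-), ID(y)


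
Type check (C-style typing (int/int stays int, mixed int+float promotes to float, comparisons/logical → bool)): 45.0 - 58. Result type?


Operand types: float - int
Rule: mixed int/float promotes to float; int/int stays int
Result type: float


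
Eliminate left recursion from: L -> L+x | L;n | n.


Left-recursive alternatives: L+x, L;n; non-recursive: n
Introduce L': L -> nL', L' -> +xL' | ;nL' | ε


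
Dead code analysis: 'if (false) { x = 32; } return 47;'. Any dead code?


condition is constant false, so the whole block is unreachable
Dead: 'if (false) { x = 32; }'


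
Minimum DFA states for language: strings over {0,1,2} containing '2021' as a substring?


KMP-style automaton: 4 progress states + 1 absorbing accept = 5
Minimal DFA: 5 states


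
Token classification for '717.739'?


Pattern: digits with a decimal point
Type: FLOAT_LITERAL


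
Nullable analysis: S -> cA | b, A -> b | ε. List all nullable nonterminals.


A nonterminal is nullable iff some alternative derives ε (directly, or every symbol in it is nullable)
Nullable: {A}


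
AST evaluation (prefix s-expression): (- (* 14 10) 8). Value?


Evaluate inner: (* 14 10) = 140
Evaluate root: (- 140 8) = 132
Result: 132


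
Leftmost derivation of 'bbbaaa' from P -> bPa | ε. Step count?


Derivation: P => bPa => bbPaa => bbbPaaa => bbbaaa
Steps: 4


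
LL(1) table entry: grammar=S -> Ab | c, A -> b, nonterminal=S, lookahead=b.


For [S, b]: 'b' ∈ FIRST(Ab)
Entry: S -> Ab


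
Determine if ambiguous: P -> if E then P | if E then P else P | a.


dangling else: 'if E then if E then a else a' parses two ways
Ambiguous


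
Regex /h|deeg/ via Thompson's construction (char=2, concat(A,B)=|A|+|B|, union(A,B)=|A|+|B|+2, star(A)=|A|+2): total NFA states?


Syntax tree has 5 char leaf(s), 1 union(s), 0 star(s)
chars contribute 5×2 = 10; each union adds +2; each star adds +2
Total: 10 + 2 + 0 = 12 states


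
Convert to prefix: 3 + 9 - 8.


left-to-right (same/higher precedence on left): tree is (- (+ 3 9) 8)
Prefix: - + 3 9 8


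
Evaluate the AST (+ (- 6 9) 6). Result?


Evaluate inner: (- 6 9) = -3
Evaluate root: (+ -3 6) = 3
Result: 3


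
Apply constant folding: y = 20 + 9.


20 + 9 = 29 at compile time
Optimized: y = 29


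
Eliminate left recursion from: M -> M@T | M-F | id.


Left-recursive alternatives: M@T, M-F; non-recursive: id
Introduce M': M -> idM', M' -> @TM' | -FM' | ε


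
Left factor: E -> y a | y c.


Common prefix: 'y'
Factored: E -> y E', E' -> a | c


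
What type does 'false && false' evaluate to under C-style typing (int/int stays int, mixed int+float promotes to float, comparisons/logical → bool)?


Operand types: bool && bool
Rule: logical operators take bool operands and yield bool
Result type: bool


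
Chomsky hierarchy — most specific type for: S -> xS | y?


Right-linear: every RHS is a terminal or a terminal followed by one nonterminal
Classification: Type 3 (Regular)


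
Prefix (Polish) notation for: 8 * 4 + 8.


left-to-right (same/higher precedence on left): tree is (+ (* 8 4) 8)
Prefix: + * 8 4 8


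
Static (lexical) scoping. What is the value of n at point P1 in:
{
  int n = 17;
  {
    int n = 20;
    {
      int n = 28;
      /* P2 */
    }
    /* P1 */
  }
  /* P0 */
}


n declared in the same block as P1
n = 20


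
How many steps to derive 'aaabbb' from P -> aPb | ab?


Derivation: P => aPb => aaPbb => aaabbb
Steps: 3


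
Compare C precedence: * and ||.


'*' is multiplicative (level 10); '||' is logical OR (level 1)
Higher level binds tighter
'*' has higher precedence than '||'


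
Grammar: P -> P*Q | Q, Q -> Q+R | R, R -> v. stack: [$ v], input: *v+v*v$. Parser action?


'v' on top is the handle for R -> v
Action: reduce (R -> v)


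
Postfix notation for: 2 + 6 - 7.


Left to right (same or higher precedence on left)
Postfix: 2 6 + 7 -


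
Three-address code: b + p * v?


Break into single-operator statements:
t1 = p * v
t2 = b + t1


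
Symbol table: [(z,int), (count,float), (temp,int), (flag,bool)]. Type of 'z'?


Lookup 'z' → type int


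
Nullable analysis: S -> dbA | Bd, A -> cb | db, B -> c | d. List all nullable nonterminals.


A nonterminal is nullable iff some alternative derives ε (directly, or every symbol in it is nullable)
Nullable: {}


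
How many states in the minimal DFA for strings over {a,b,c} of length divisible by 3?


Track length mod 3: states 0..2, accept at 0
Minimal DFA: 3 states


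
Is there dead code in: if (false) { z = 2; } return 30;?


condition is constant false, so the whole block is unreachable
Dead: 'if (false) { z = 2; }'


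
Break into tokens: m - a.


Scan left to right, longest-match per lexeme
Tokens: ID(m), OP(-), ID(a)


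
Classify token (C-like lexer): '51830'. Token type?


Pattern: digits only
Type: INTEGER_LITERAL


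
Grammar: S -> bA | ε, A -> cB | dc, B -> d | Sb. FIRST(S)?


Per alternative of S: FIRST(bA) = {b}; FIRST(ε) = {ε}
FIRST(S) = {b, ε}


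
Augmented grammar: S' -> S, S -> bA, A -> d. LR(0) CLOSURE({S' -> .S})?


Start: S' -> .S
For each item with dot before a nonterminal B, add B -> .γ for every B-production
Closure: [S' -> .S, S -> .bA]


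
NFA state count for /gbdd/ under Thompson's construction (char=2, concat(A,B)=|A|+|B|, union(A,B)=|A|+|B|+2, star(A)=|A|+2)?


Syntax tree has 4 char leaf(s), 0 union(s), 0 star(s)
chars contribute 4×2 = 8; each union adds +2; each star adds +2
Total: 8 + 0 + 0 = 8 states


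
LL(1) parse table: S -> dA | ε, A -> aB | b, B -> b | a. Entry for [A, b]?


For [A, b]: 'b' ∈ FIRST(b)
Entry: A -> b


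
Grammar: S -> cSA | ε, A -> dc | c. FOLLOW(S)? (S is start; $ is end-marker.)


$ ∈ FOLLOW(S). For each A -> αBβ: add FIRST(β)\{ε} to FOLLOW(B); if β nullable, add FOLLOW(A).
FOLLOW(S) = {$, c, d}


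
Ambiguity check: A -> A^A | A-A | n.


'n^n-n' has two parse trees (no precedence encoded between ^ and -)
Ambiguous


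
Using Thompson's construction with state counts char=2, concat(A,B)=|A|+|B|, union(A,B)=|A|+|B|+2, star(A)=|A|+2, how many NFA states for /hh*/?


Syntax tree has 2 char leaf(s), 0 union(s), 1 star(s)
chars contribute 2×2 = 4; each union adds +2; each star adds +2
Total: 4 + 0 + 2 = 6 states


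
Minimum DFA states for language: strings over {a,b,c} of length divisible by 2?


Track length mod 2: states 0..1, accept at 0
Minimal DFA: 2 states


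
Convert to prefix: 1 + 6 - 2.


left-to-right (same/higher precedence on left): tree is (- (+ 1 6) 2)
Prefix: - + 1 6 2


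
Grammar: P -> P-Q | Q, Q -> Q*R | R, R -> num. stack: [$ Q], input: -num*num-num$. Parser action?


lookahead ∉ {*} so Q won't extend; reduce P -> Q
Action: reduce (P -> Q)


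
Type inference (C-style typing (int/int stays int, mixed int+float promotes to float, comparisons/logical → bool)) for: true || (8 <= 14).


Operand types: bool || bool
Rule: logical operators take bool operands and yield bool
Result type: bool


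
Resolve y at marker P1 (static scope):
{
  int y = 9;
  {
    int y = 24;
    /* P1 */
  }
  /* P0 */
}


y declared in the same block as P1
y = 24


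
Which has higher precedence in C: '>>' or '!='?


'>>' is shift (level 8); '!=' is equality (level 6)
Higher level binds tighter
'>>' has higher precedence than '!='


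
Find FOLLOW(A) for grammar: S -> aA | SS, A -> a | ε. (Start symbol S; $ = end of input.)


$ ∈ FOLLOW(S). For each A -> αBβ: add FIRST(β)\{ε} to FOLLOW(B); if β nullable, add FOLLOW(A).
FOLLOW(A) = {$, a}


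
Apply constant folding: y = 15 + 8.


15 + 8 = 23 at compile time
Optimized: y = 23


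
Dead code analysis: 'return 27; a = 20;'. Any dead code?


statement follows a return and is unreachable
Dead: 'a = 20'


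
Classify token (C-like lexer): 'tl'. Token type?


Pattern: letter/underscore followed by alphanumerics, not a keyword
Type: IDENTIFIER


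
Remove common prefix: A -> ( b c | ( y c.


Common prefix: '('
Factored: A -> ( A', A' -> b c | y c


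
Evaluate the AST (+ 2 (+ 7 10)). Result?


Evaluate inner: (+ 7 10) = 17
Evaluate root: (+ 2 17) = 19
Result: 19


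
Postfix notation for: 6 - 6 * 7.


* has higher precedence, evaluate 6*7 first
Postfix: 6 6 7 * -


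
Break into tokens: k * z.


Scan left to right, longest-match per lexeme
Tokens: ID(k), OP(*), ID(z)


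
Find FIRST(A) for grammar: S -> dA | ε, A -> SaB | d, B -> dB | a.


Per alternative of A: FIRST(SaB) = {a, d}; FIRST(d) = {d}
FIRST(A) = {a, d}


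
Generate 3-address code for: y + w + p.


Break into single-operator statements:
t1 = y + w
t2 = t1 + p


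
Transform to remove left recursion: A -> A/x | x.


Left-recursive alternatives: A/x; non-recursive: x
Introduce A': A -> xA', A' -> /xA' | ε


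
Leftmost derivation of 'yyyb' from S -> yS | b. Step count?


Derivation: S => yS => yyS => yyyS => yyyb
Steps: 4


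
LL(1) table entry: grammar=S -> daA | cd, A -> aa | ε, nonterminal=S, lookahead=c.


For [S, c]: 'c' ∈ FIRST(cd)
Entry: S -> cd


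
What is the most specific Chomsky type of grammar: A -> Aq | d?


Left-linear: every RHS is a terminal or one nonterminal followed by a terminal
Classification: Type 3 (Regular)


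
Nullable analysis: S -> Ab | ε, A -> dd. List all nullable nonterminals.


A nonterminal is nullable iff some alternative derives ε (directly, or every symbol in it is nullable)
Nullable: {S}


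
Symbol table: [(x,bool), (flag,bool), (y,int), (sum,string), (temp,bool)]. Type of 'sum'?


Lookup 'sum' → type string


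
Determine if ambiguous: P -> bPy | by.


balanced b^n…y^n: each string has a unique parse
Unambiguous


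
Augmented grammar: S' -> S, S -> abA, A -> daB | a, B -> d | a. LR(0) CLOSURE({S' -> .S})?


Start: S' -> .S
For each item with dot before a nonterminal B, add B -> .γ for every B-production
Closure: [S' -> .S, S -> .abA]


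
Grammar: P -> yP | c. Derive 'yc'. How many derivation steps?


Derivation: P => yP => yc
Steps: 2


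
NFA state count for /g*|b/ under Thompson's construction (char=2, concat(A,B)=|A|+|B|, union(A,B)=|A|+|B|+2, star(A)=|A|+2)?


Syntax tree has 2 char leaf(s), 1 union(s), 1 star(s)
chars contribute 2×2 = 4; each union adds +2; each star adds +2
Total: 4 + 2 + 2 = 8 states


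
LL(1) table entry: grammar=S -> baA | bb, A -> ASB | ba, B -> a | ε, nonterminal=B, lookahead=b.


For [B, b]: ε is nullable and 'b' ∈ FOLLOW(B)
Entry: B -> ε


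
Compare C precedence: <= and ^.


'<=' is relational (level 7); '^' is bitwise XOR (level 4)
Higher level binds tighter
'<=' has higher precedence than '^'


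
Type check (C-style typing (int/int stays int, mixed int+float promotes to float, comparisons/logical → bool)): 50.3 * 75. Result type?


Operand types: float * int
Rule: mixed int/float promotes to float; int/int stays int
Result type: float


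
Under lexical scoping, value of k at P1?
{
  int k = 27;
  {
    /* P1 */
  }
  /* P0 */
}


P1's block does not declare k; resolves to the enclosing declaration at depth 0
k = 27


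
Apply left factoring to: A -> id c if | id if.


Common prefix: 'id'
Factored: A -> id A', A' -> c if | if


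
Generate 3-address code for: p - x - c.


Break into single-operator statements:
t1 = p - x
t2 = t1 - c


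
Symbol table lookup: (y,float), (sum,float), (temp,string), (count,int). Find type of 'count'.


Lookup 'count' → type int


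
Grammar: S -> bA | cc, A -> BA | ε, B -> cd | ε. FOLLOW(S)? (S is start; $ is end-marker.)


$ ∈ FOLLOW(S). For each A -> αBβ: add FIRST(β)\{ε} to FOLLOW(B); if β nullable, add FOLLOW(A).
FOLLOW(S) = {$}


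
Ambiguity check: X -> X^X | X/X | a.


'a^a/a' has two parse trees (no precedence encoded between ^ and /)
Ambiguous


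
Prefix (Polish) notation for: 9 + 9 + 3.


left-to-right (same/higher precedence on left): tree is (+ (+ 9 9) 3)
Prefix: + + 9 9 3


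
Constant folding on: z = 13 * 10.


13 * 10 = 130 at compile time
Optimized: z = 130


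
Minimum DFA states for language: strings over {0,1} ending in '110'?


Track the longest suffix of input matching a prefix of '110': 4 classes (prefixes of length 0..3)
Minimal DFA: 4 states


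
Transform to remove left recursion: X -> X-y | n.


Left-recursive alternatives: X-y; non-recursive: n
Introduce X': X -> nX', X' -> -yX' | ε


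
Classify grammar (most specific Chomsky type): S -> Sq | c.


Left-linear: every RHS is a terminal or one nonterminal followed by a terminal
Classification: Type 3 (Regular)


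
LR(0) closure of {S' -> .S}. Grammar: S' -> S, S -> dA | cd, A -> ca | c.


Start: S' -> .S
For each item with dot before a nonterminal B, add B -> .γ for every B-production
Closure: [S' -> .S, S -> .dA, S -> .cd]


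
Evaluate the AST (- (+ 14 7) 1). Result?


Evaluate inner: (+ 14 7) = 21
Evaluate root: (- 21 1) = 20
Result: 20


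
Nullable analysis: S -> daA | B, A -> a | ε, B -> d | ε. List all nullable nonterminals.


A nonterminal is nullable iff some alternative derives ε (directly, or every symbol in it is nullable)
Nullable: {A, B, S}


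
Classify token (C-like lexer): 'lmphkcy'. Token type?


Pattern: letter/underscore followed by alphanumerics, not a keyword
Type: IDENTIFIER


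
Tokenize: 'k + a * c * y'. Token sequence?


Scan left to right, longest-match per lexeme
Tokens: ID(k), OP(+), ID(a), OP(*), ID(c), OP(*), ID(y)


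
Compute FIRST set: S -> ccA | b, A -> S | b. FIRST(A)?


Per alternative of A: FIRST(S) = {b, c}; FIRST(b) = {b}
FIRST(A) = {b, c}


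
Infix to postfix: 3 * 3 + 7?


Left to right (same or higher precedence on left)
Postfix: 3 3 * 7 +


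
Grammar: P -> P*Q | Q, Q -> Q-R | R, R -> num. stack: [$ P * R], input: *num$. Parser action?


'R' (not preceded by Q-) is the handle for Q -> R
Action: reduce (Q -> R)


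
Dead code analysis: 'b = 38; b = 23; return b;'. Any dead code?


first assignment to b is overwritten before any read
Dead: 'b = 38'


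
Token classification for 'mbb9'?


Pattern: letter/underscore followed by alphanumerics, not a keyword
Type: IDENTIFIER


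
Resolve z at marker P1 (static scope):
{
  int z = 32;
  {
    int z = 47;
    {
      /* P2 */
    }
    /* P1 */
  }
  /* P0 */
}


z declared in the same block as P1
z = 47


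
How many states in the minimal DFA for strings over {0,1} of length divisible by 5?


Track length mod 5: states 0..4, accept at 0
Minimal DFA: 5 states


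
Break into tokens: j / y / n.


Scan left to right, longest-match per lexeme
Tokens: ID(j), OP(/), ID(y), OP(/), ID(n)


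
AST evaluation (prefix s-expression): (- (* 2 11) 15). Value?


Evaluate inner: (* 2 11) = 22
Evaluate root: (- 22 15) = 7
Result: 7


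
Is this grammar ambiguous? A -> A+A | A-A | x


'x+x-x' has two parse trees (no precedence encoded between + and -)
Ambiguous


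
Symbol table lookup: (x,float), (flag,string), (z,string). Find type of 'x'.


Lookup 'x' → type float


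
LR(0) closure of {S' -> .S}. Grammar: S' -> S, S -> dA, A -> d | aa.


Start: S' -> .S
For each item with dot before a nonterminal B, add B -> .γ for every B-production
Closure: [S' -> .S, S -> .dA]


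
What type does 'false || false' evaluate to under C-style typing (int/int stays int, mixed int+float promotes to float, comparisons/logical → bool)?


Operand types: bool || bool
Rule: logical operators take bool operands and yield bool
Result type: bool


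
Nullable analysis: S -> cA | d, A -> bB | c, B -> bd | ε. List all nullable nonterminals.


A nonterminal is nullable iff some alternative derives ε (directly, or every symbol in it is nullable)
Nullable: {B}


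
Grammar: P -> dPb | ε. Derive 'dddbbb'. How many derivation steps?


Derivation: P => dPb => ddPbb => dddPbbb => dddbbb
Steps: 4


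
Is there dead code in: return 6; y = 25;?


statement follows a return and is unreachable
Dead: 'y = 25'


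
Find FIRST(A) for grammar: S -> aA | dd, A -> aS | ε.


Per alternative of A: FIRST(aS) = {a}; FIRST(ε) = {ε}
FIRST(A) = {a, ε}


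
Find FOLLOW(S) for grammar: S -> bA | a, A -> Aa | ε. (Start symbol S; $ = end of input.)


$ ∈ FOLLOW(S). For each A -> αBβ: add FIRST(β)\{ε} to FOLLOW(B); if β nullable, add FOLLOW(A).
FOLLOW(S) = {$}


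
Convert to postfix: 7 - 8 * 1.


* has higher precedence, evaluate 8*1 first
Postfix: 7 8 1 * -


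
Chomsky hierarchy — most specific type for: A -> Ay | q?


Left-linear: every RHS is a terminal or one nonterminal followed by a terminal
Classification: Type 3 (Regular)


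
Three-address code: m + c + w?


Break into single-operator statements:
t1 = m + c
t2 = t1 + w


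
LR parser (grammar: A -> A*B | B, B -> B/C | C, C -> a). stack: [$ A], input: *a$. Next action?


shift '*' to continue A -> A*B
Action: shift


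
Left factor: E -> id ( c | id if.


Common prefix: 'id'
Factored: E -> id E', E' -> ( c | if


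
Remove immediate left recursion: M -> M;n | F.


Left-recursive alternatives: M;n; non-recursive: F
Introduce M': M -> FM', M' -> ;nM' | ε


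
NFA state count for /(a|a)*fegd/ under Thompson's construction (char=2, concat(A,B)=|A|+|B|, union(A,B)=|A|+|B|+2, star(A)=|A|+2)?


Syntax tree has 6 char leaf(s), 1 union(s), 1 star(s)
chars contribute 6×2 = 12; each union adds +2; each star adds +2
Total: 12 + 2 + 2 = 16 states


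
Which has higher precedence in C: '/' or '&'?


'/' is multiplicative (level 10); '&' is bitwise AND (level 5)
Higher level binds tighter
'/' has higher precedence than '&'


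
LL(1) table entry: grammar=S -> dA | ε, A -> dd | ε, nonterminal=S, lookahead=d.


For [S, d]: 'd' ∈ FIRST(dA)
Entry: S -> dA


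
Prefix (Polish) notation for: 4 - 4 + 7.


left-to-right (same/higher precedence on left): tree is (+ (- 4 4) 7)
Prefix: + - 4 4 7


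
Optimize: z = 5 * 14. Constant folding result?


5 * 14 = 70 at compile time
Optimized: z = 70


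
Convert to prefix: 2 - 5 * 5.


'*' binds tighter: tree is (- 2 (* 5 5))
Prefix: - 2 * 5 5


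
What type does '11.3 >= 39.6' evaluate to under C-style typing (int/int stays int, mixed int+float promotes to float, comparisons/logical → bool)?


Operand types: float >= float
Rule: comparison yields bool
Result type: bool


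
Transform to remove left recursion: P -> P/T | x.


Left-recursive alternatives: P/T; non-recursive: x
Introduce P': P -> xP', P' -> /TP' | ε


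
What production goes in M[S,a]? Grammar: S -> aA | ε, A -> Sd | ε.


For [S, a]: 'a' ∈ FIRST(aA)
Entry: S -> aA


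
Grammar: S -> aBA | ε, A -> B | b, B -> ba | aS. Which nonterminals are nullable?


A nonterminal is nullable iff some alternative derives ε (directly, or every symbol in it is nullable)
Nullable: {S}


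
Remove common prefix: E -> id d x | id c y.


Common prefix: 'id'
Factored: E -> id E', E' -> d x | c y


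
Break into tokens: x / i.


Scan left to right, longest-match per lexeme
Tokens: ID(x), OP(/), ID(i)


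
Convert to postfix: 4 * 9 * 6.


Left to right (same or higher precedence on left)
Postfix: 4 9 * 6 *


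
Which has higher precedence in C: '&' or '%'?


'%' is multiplicative (level 10); '&' is bitwise AND (level 5)
Higher level binds tighter
'%' has higher precedence than '&'


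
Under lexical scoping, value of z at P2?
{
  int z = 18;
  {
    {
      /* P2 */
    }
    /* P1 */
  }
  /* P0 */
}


P2's block does not declare z; resolves to the enclosing declaration at depth 0
z = 18


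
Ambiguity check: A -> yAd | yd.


balanced y^n…d^n: each string has a unique parse
Unambiguous


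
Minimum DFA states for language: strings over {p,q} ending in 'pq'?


Track the longest suffix of input matching a prefix of 'pq': 3 classes (prefixes of length 0..2)
Minimal DFA: 3 states


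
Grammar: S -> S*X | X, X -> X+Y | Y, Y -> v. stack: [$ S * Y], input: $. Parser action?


'Y' (not preceded by X+) is the handle for X -> Y
Action: reduce (X -> Y)


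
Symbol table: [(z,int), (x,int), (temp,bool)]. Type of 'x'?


Lookup 'x' → type int


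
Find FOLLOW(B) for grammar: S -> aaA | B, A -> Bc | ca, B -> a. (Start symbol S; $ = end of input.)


$ ∈ FOLLOW(S). For each A -> αBβ: add FIRST(β)\{ε} to FOLLOW(B); if β nullable, add FOLLOW(A).
FOLLOW(B) = {$, c}


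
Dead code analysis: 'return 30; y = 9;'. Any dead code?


statement follows a return and is unreachable
Dead: 'y = 9'


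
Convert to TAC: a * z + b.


Break into single-operator statements:
t1 = a * z
t2 = t1 + b


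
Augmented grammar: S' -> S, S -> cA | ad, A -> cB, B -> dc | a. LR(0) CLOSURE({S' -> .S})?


Start: S' -> .S
For each item with dot before a nonterminal B, add B -> .γ for every B-production
Closure: [S' -> .S, S -> .cA, S -> .ad]


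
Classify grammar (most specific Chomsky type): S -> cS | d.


Right-linear: every RHS is a terminal or a terminal followed by one nonterminal
Classification: Type 3 (Regular)


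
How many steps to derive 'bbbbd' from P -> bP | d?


Derivation: P => bP => bbP => bbbP => bbbbP => bbbbd
Steps: 5


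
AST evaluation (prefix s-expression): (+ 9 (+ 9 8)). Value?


Evaluate inner: (+ 9 8) = 17
Evaluate root: (+ 9 17) = 26
Result: 26


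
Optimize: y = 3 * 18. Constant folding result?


3 * 18 = 54 at compile time
Optimized: y = 54


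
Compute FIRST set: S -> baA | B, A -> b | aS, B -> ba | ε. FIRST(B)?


Per alternative of B: FIRST(ba) = {b}; FIRST(ε) = {ε}
FIRST(B) = {b, ε}


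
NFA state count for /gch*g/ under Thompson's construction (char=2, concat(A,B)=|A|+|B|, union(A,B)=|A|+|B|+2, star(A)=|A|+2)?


Syntax tree has 4 char leaf(s), 0 union(s), 1 star(s)
chars contribute 4×2 = 8; each union adds +2; each star adds +2
Total: 8 + 0 + 2 = 10 states


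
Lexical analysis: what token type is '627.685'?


Pattern: digits with a decimal point
Type: FLOAT_LITERAL


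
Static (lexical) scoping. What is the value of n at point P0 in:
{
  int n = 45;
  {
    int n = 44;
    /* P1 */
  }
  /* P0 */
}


n declared in the same block as P0
n = 45


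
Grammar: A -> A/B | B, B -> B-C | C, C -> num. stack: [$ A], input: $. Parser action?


start symbol A on stack, input exhausted
Action: accept


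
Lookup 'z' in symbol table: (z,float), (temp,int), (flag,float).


Lookup 'z' → type float


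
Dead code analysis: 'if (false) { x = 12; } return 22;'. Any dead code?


condition is constant false, so the whole block is unreachable
Dead: 'if (false) { x = 12; }'


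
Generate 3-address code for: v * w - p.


Break into single-operator statements:
t1 = v * w
t2 = t1 - p


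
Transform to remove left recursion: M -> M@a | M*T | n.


Left-recursive alternatives: M@a, M*T; non-recursive: n
Introduce M': M -> nM', M' -> @aM' | *TM' | ε


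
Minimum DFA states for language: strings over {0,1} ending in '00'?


Track the longest suffix of input matching a prefix of '00': 3 classes (prefixes of length 0..2)
Minimal DFA: 3 states


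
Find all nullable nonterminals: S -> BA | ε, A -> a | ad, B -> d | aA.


A nonterminal is nullable iff some alternative derives ε (directly, or every symbol in it is nullable)
Nullable: {S}


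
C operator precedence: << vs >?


'<<' is shift (level 8); '>' is relational (level 7)
Higher level binds tighter
'<<' has higher precedence than '>'


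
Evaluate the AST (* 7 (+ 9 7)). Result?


Evaluate inner: (+ 9 7) = 16
Evaluate root: (* 7 16) = 112
Result: 112


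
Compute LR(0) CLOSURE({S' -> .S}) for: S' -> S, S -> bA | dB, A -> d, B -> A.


Start: S' -> .S
For each item with dot before a nonterminal B, add B -> .γ for every B-production
Closure: [S' -> .S, S -> .bA, S -> .dB]


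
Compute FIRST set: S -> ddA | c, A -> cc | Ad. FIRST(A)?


Per alternative of A: FIRST(cc) = {c}; FIRST(Ad) = {c}
FIRST(A) = {c}


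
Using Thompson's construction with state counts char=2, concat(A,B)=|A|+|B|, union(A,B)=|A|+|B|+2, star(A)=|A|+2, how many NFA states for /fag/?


Syntax tree has 3 char leaf(s), 0 union(s), 0 star(s)
chars contribute 3×2 = 6; each union adds +2; each star adds +2
Total: 6 + 0 + 0 = 6 states


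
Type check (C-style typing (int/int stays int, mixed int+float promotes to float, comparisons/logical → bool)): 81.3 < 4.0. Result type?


Operand types: float < float
Rule: comparison yields bool
Result type: bool


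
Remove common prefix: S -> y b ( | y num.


Common prefix: 'y'
Factored: S -> y S', S' -> b ( | num


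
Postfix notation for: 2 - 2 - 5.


Left to right (same or higher precedence on left)
Postfix: 2 2 - 5 -


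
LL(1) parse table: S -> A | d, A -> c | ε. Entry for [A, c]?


For [A, c]: 'c' ∈ FIRST(c)
Entry: A -> c


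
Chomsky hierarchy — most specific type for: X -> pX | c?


Right-linear: every RHS is a terminal or a terminal followed by one nonterminal
Classification: Type 3 (Regular)


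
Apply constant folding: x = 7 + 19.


7 + 19 = 26 at compile time
Optimized: x = 26


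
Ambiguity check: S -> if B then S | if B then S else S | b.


dangling else: 'if B then if B then b else b' parses two ways
Ambiguous


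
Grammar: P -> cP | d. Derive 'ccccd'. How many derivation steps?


Derivation: P => cP => ccP => cccP => ccccP => ccccd
Steps: 5


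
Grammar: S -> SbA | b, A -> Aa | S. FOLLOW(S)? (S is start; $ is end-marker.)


$ ∈ FOLLOW(S). For each A -> αBβ: add FIRST(β)\{ε} to FOLLOW(B); if β nullable, add FOLLOW(A).
FOLLOW(S) = {$, a, b}


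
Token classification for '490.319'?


Pattern: digits with a decimal point
Type: FLOAT_LITERAL


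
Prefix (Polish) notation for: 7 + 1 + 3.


left-to-right (same/higher precedence on left): tree is (+ (+ 7 1) 3)
Prefix: + + 7 1 3


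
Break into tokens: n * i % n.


Scan left to right, longest-match per lexeme
Tokens: ID(n), OP(*), ID(i), OP(%), ID(n)


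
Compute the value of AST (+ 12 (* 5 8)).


Evaluate inner: (* 5 8) = 40
Evaluate root: (+ 12 40) = 52
Result: 52


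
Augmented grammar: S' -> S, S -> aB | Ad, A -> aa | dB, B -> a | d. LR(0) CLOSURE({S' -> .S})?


Start: S' -> .S
For each item with dot before a nonterminal B, add B -> .γ for every B-production
Closure: [S' -> .S, S -> .aB, S -> .Ad, A -> .aa, A -> .dB]


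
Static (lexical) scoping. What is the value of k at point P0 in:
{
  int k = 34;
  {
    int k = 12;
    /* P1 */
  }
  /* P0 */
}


k declared in the same block as P0
k = 34


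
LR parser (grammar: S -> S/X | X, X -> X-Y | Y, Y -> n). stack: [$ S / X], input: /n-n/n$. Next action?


handle 'S/X' on top; lookahead ∈ FOLLOW(S) = {/, $}
Action: reduce (S -> S/X)


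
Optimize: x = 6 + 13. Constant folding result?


6 + 13 = 19 at compile time
Optimized: x = 19


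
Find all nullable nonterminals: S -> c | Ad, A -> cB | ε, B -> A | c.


A nonterminal is nullable iff some alternative derives ε (directly, or every symbol in it is nullable)
Nullable: {A, B}


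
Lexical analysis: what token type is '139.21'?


Pattern: digits with a decimal point
Type: FLOAT_LITERAL


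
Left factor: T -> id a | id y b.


Common prefix: 'id'
Factored: T -> id T', T' -> a | y b


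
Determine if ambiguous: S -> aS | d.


right-linear, alternatives start with distinct terminals 'a' vs 'd': unique leftmost derivation
Unambiguous


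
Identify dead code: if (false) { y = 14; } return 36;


condition is constant false, so the whole block is unreachable
Dead: 'if (false) { y = 14; }'


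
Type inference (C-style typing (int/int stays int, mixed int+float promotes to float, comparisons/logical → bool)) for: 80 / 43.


Operand types: int / int
Rule: mixed int/float promotes to float; int/int stays int
Result type: int


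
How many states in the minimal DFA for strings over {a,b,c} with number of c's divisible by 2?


Track (count of c) mod 2: states 0..1, accept at 0
Minimal DFA: 2 states


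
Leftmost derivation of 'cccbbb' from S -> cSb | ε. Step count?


Derivation: S => cSb => ccSbb => cccSbbb => cccbbb
Steps: 4


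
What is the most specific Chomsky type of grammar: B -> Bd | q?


Left-linear: every RHS is a terminal or one nonterminal followed by a terminal
Classification: Type 3 (Regular)


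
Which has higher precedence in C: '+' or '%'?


'%' is multiplicative (level 10); '+' is additive (level 9)
Higher level binds tighter
'%' has higher precedence than '+'


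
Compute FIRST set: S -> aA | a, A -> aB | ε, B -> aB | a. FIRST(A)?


Per alternative of A: FIRST(aB) = {a}; FIRST(ε) = {ε}
FIRST(A) = {a, ε}


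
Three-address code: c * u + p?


Break into single-operator statements:
t1 = c * u
t2 = t1 + p


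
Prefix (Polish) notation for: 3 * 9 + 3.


left-to-right (same/higher precedence on left): tree is (+ (* 3 9) 3)
Prefix: + * 3 9 3


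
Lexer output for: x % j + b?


Scan left to right, longest-match per lexeme
Tokens: ID(x), OP(%), ID(j), OP(+), ID(b)


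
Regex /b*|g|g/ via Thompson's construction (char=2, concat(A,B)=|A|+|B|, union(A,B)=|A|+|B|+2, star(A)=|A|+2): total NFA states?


Syntax tree has 3 char leaf(s), 2 union(s), 1 star(s)
chars contribute 3×2 = 6; each union adds +2; each star adds +2
Total: 6 + 4 + 2 = 12 states


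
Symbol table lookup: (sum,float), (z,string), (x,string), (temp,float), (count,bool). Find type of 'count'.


Lookup 'count' → type bool


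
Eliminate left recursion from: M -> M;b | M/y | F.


Left-recursive alternatives: M;b, M/y; non-recursive: F
Introduce M': M -> FM', M' -> ;bM' | /yM' | ε


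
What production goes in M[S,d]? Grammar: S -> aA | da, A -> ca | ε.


For [S, d]: 'd' ∈ FIRST(da)
Entry: S -> da


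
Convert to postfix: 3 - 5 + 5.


Left to right (same or higher precedence on left)
Postfix: 3 5 - 5 +


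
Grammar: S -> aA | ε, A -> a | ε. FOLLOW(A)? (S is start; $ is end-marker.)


$ ∈ FOLLOW(S). For each A -> αBβ: add FIRST(β)\{ε} to FOLLOW(B); if β nullable, add FOLLOW(A).
FOLLOW(A) = {$}


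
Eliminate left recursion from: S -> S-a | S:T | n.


Left-recursive alternatives: S-a, S:T; non-recursive: n
Introduce S': S -> nS', S' -> -aS' | :TS' | ε


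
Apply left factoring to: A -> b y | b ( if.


Common prefix: 'b'
Factored: A -> b A', A' -> y | ( if


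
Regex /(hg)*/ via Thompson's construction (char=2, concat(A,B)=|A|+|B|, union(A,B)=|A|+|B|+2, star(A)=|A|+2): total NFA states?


Syntax tree has 2 char leaf(s), 0 union(s), 1 star(s)
chars contribute 2×2 = 4; each union adds +2; each star adds +2
Total: 4 + 0 + 2 = 6 states


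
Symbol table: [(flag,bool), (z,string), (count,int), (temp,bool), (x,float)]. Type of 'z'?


Lookup 'z' → type string


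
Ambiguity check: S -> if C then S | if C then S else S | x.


dangling else: 'if C then if C then x else x' parses two ways
Ambiguous


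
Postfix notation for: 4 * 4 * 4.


Left to right (same or higher precedence on left)
Postfix: 4 4 * 4 *


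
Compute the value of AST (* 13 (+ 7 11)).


Evaluate inner: (+ 7 11) = 18
Evaluate root: (* 13 18) = 234
Result: 234


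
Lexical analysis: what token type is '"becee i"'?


Pattern: double-quoted sequence
Type: STRING_LITERAL


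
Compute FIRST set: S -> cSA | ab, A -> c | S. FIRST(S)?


Per alternative of S: FIRST(cSA) = {c}; FIRST(ab) = {a}
FIRST(S) = {a, c}


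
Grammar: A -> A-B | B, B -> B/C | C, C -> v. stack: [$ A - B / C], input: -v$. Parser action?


handle 'B/C' on top
Action: reduce (B -> B/C)


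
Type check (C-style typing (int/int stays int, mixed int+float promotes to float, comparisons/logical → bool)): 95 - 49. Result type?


Operand types: int - int
Rule: mixed int/float promotes to float; int/int stays int
Result type: int


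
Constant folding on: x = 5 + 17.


5 + 17 = 22 at compile time
Optimized: x = 22


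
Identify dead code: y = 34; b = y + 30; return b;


y is read by b's definition; b is returned
No dead code


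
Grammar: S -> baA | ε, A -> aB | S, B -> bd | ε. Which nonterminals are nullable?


A nonterminal is nullable iff some alternative derives ε (directly, or every symbol in it is nullable)
Nullable: {A, B, S}


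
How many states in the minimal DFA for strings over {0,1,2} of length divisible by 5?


Track length mod 5: states 0..4, accept at 0
Minimal DFA: 5 states


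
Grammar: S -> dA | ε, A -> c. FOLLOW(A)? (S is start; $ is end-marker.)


$ ∈ FOLLOW(S). For each A -> αBβ: add FIRST(β)\{ε} to FOLLOW(B); if β nullable, add FOLLOW(A).
FOLLOW(A) = {$}


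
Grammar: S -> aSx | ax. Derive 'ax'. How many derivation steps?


Derivation: S => ax
Steps: 1


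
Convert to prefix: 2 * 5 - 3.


left-to-right (same/higher precedence on left): tree is (- (* 2 5) 3)
Prefix: - * 2 5 3


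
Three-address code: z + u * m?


Break into single-operator statements:
t1 = u * m
t2 = z + t1


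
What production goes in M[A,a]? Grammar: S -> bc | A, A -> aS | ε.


For [A, a]: 'a' ∈ FIRST(aS)
Entry: A -> aS


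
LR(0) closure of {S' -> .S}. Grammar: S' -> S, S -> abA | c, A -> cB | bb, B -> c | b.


Start: S' -> .S
For each item with dot before a nonterminal B, add B -> .γ for every B-production
Closure: [S' -> .S, S -> .abA, S -> .c]


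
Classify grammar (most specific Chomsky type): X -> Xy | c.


Left-linear: every RHS is a terminal or one nonterminal followed by a terminal
Classification: Type 3 (Regular)


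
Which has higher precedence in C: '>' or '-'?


'-' is additive (level 9); '>' is relational (level 7)
Higher level binds tighter
'-' has higher precedence than '>'


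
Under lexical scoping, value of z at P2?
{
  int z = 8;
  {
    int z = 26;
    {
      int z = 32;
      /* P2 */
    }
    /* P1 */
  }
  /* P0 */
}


z declared in the same block as P2
z = 32


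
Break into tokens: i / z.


Scan left to right, longest-match per lexeme
Tokens: ID(i), OP(/), ID(z)


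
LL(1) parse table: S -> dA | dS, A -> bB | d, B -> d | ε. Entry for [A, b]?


For [A, b]: 'b' ∈ FIRST(bB)
Entry: A -> bB


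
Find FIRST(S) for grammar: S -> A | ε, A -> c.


Per alternative of S: FIRST(A) = {c}; FIRST(ε) = {ε}
FIRST(S) = {c, ε}


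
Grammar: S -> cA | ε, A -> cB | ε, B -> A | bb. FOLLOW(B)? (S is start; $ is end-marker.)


$ ∈ FOLLOW(S). For each A -> αBβ: add FIRST(β)\{ε} to FOLLOW(B); if β nullable, add FOLLOW(A).
FOLLOW(B) = {$}


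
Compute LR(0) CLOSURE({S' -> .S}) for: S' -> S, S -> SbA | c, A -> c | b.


Start: S' -> .S
For each item with dot before a nonterminal B, add B -> .γ for every B-production
Closure: [S' -> .S, S -> .SbA, S -> .c]


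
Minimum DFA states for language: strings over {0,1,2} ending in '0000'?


Track the longest suffix of input matching a prefix of '0000': 5 classes (prefixes of length 0..4)
Minimal DFA: 5 states


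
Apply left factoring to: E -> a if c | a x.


Common prefix: 'a'
Factored: E -> a E', E' -> if c | x


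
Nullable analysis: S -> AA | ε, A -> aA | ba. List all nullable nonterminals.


A nonterminal is nullable iff some alternative derives ε (directly, or every symbol in it is nullable)
Nullable: {S}


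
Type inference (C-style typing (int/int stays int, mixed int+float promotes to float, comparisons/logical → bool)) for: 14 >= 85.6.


Operand types: int >= float
Rule: comparison yields bool
Result type: bool


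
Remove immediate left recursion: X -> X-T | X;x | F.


Left-recursive alternatives: X-T, X;x; non-recursive: F
Introduce X': X -> FX', X' -> -TX' | ;xX' | ε


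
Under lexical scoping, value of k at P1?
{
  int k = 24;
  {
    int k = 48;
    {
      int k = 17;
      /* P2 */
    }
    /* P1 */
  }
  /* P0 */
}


k declared in the same block as P1
k = 48


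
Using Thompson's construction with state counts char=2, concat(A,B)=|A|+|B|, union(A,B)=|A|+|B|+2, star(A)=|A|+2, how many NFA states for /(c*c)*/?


Syntax tree has 2 char leaf(s), 0 union(s), 2 star(s)
chars contribute 2×2 = 4; each union adds +2; each star adds +2
Total: 4 + 0 + 4 = 8 states


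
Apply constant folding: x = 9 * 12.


9 * 12 = 108 at compile time
Optimized: x = 108


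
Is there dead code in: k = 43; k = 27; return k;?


first assignment to k is overwritten before any read
Dead: 'k = 43'


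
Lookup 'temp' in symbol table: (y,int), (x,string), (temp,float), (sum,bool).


Lookup 'temp' → type float


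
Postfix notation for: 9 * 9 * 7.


Left to right (same or higher precedence on left)
Postfix: 9 9 * 7 *


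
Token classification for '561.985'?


Pattern: digits with a decimal point
Type: FLOAT_LITERAL


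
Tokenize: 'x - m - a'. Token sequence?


Scan left to right, longest-match per lexeme
Tokens: ID(x), OP(-), ID(m), OP(-), ID(a)


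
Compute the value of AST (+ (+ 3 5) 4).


Evaluate inner: (+ 3 5) = 8
Evaluate root: (+ 8 4) = 12
Result: 12


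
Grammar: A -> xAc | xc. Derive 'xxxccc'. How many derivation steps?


Derivation: A => xAc => xxAcc => xxxccc
Steps: 3


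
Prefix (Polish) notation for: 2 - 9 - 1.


left-to-right (same/higher precedence on left): tree is (- (- 2 9) 1)
Prefix: - - 2 9 1


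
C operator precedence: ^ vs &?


'&' is bitwise AND (level 5); '^' is bitwise XOR (level 4)
Higher level binds tighter
'&' has higher precedence than '^'


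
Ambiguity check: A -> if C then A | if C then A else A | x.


dangling else: 'if C then if C then x else x' parses two ways
Ambiguous


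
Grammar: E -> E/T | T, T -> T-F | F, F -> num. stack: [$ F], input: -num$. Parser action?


'F' (not preceded by T-) is the handle for T -> F
Action: reduce (T -> F)


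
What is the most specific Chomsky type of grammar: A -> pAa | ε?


Single nonterminal LHS, but p^n a^n is not regular
Classification: Type 2 (Context-Free)


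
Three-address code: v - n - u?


Break into single-operator statements:
t1 = v - n
t2 = t1 - u


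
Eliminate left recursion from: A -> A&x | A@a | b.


Left-recursive alternatives: A&x, A@a; non-recursive: b
Introduce A': A -> bA', A' -> &xA' | @aA' | ε


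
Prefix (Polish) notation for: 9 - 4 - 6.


left-to-right (same/higher precedence on left): tree is (- (- 9 4) 6)
Prefix: - - 9 4 6


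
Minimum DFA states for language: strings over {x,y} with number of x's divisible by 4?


Track (count of x) mod 4: states 0..3, accept at 0
Minimal DFA: 4 states


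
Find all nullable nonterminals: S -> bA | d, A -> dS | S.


A nonterminal is nullable iff some alternative derives ε (directly, or every symbol in it is nullable)
Nullable: {}
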